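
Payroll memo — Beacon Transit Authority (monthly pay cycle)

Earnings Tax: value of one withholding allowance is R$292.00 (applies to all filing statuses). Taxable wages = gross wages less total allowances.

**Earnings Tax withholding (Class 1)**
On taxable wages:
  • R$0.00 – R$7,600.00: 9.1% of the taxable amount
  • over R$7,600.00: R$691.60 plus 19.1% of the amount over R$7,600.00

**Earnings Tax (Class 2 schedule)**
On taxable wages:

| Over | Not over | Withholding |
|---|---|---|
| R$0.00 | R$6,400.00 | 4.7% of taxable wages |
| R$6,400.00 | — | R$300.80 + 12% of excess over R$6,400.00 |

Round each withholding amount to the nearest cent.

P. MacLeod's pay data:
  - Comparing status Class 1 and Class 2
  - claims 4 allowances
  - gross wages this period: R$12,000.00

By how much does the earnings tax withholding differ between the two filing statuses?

Earnings Tax (Class 1): taxable = R$12,000.00 − 4×R$292.00 = R$10,832.00
  R$691.60 + 19.1% × (R$10,832.00 − R$7,600.00) = R$691.60 + 19.1% × R$3,232.00 = R$1,308.91
Earnings Tax (Class 2): taxable = R$12,000.00 − 4×R$292.00 = R$10,832.00
  R$300.80 + 12% × (R$10,832.00 − R$6,400.00) = R$300.80 + 12% × R$4,432.00 = R$832.64
Difference: |R$1,308.91 − R$832.64| = R$476.27 (higher under Class 1)

R$476.27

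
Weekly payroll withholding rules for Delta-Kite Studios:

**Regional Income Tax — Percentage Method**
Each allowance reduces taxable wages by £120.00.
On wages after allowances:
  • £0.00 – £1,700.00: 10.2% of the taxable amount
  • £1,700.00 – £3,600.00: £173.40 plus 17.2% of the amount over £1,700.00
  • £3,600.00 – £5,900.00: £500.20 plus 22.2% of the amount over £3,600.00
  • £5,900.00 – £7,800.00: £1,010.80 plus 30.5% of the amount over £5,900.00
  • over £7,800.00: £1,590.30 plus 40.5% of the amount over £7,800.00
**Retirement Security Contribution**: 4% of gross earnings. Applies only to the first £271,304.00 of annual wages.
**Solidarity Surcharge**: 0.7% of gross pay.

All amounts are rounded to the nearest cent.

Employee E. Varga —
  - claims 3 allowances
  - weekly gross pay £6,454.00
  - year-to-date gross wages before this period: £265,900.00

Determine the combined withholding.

Regional Income Tax: taxable = £6,454.00 − 3×£120.00 = £6,094.00
  £1,010.80 + 30.5% × (£6,094.00 − £5,900.00) = £1,010.80 + 30.5% × £194.00 = £1,069.97
Retirement Security Contribution: cap £271,304.00 − YTD £265,900.00 = £5,404.00 subject; 4% × £5,404.00 = £216.16
Solidarity Surcharge: 0.7% × £6,454.00 = £45.18
Total: £1,069.97 + £216.16 + £45.18 = £1,331.31

£1,331.31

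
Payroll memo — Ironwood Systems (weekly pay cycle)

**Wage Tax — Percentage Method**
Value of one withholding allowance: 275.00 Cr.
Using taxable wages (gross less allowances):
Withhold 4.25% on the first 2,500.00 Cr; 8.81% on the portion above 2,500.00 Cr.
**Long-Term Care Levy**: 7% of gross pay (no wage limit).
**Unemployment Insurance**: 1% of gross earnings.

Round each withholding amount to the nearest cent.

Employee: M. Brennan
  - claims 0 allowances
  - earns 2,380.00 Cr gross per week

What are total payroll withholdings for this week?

Wage Tax: taxable = 2,380.00 Cr
  4.25% × 2,380.00 Cr = 101.15 Cr
Long-Term Care Levy: 7% × 2,380.00 Cr = 166.60 Cr
Unemployment Insurance: 1% × 2,380.00 Cr = 23.80 Cr
Total: 101.15 Cr + 166.60 Cr + 23.80 Cr = 291.55 Cr

291.55 Cr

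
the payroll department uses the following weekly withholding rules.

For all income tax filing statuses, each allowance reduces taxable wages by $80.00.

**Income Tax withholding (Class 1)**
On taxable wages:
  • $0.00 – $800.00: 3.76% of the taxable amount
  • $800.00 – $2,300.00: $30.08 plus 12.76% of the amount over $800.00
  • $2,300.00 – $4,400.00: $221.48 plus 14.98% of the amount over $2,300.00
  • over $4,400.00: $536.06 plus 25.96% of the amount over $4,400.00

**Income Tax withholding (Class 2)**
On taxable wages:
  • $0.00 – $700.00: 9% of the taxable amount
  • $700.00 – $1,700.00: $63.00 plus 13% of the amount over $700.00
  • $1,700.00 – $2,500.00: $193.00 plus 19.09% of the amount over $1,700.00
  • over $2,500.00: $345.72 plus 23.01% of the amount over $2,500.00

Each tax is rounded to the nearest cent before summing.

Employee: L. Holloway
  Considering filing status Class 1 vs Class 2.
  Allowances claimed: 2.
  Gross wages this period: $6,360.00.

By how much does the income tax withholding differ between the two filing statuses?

$193.75

Income Tax (Class 1): taxable = $6,360.00 − 2×$80.00 = $6,200.00
  $536.06 + 25.96% × ($6,200.00 − $4,400.00) = $536.06 + 25.96% × $1,800.00 = $1,003.34
Income Tax (Class 2): taxable = $6,360.00 − 2×$80.00 = $6,200.00
  $345.72 + 23.01% × ($6,200.00 − $2,500.00) = $345.72 + 23.01% × $3,700.00 = $1,197.09
Difference: |$1,003.34 − $1,197.09| = $193.75 (higher under Class 2)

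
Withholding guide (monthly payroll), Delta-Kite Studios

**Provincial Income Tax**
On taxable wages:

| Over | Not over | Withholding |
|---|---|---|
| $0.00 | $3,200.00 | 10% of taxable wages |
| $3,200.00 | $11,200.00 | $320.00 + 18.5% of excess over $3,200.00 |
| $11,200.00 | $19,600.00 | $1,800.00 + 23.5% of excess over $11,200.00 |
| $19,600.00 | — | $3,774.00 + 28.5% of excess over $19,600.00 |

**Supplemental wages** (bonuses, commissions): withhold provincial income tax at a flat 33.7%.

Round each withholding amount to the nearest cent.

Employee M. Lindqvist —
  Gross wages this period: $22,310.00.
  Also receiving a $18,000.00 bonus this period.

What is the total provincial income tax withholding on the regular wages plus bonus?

$10,612.35

Provincial Income Tax: taxable = $22,310.00
  $3,774.00 + 28.5% × ($22,310.00 − $19,600.00) = $3,774.00 + 28.5% × $2,710.00 = $4,546.35
Supplemental (33.7% flat on bonus): 33.7% × $18,000.00 = $6,066.00
Total provincial income tax: $4,546.35 + $6,066.00 = $10,612.35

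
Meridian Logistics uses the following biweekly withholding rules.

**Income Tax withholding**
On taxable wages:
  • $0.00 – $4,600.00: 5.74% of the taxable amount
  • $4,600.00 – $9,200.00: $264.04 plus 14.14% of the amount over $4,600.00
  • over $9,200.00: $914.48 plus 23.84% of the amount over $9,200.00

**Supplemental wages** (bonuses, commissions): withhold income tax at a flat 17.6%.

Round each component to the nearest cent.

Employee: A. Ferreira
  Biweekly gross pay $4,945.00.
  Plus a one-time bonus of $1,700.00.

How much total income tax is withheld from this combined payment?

Income Tax: taxable = $4,945.00
  $264.04 + 14.14% × ($4,945.00 − $4,600.00) = $264.04 + 14.14% × $345.00 = $312.82
Supplemental (17.6% flat on bonus): 17.6% × $1,700.00 = $299.20
Total income tax: $312.82 + $299.20 = $612.02

$612.02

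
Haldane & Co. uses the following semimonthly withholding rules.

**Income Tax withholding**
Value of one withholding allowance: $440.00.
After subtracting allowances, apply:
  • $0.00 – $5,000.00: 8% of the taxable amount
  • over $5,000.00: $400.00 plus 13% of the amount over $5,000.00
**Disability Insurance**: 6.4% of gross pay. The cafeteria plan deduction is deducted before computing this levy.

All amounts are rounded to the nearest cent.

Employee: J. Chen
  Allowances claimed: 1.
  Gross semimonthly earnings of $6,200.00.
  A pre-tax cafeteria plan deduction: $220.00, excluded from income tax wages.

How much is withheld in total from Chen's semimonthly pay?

Income Tax: taxable = $6,200.00 − $220.00 − 1×$440.00 = $5,540.00
  $400.00 + 13% × ($5,540.00 − $5,000.00) = $400.00 + 13% × $540.00 = $470.20
Disability Insurance: 6.4% × $5,980.00 = $382.72
Total: $470.20 + $382.72 = $852.92

$852.92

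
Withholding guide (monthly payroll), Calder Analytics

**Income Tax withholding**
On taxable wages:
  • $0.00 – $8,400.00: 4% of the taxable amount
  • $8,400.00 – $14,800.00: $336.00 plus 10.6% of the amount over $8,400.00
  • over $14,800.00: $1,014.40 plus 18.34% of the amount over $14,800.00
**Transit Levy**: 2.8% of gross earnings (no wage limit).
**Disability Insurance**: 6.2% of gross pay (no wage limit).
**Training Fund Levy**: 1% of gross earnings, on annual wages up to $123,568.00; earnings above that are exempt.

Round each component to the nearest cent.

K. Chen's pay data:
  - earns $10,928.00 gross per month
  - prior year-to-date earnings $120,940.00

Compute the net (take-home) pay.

Income Tax: taxable = $10,928.00
  $336.00 + 10.6% × ($10,928.00 − $8,400.00) = $336.00 + 10.6% × $2,528.00 = $603.97
Transit Levy: 2.8% × $10,928.00 = $305.98
Disability Insurance: 6.2% × $10,928.00 = $677.54
Training Fund Levy: cap $123,568.00 − YTD $120,940.00 = $2,628.00 subject; 1% × $2,628.00 = $26.28
Total withheld: $603.97 + $305.98 + $677.54 + $26.28 = $1,613.77
Net pay: $10,928.00 − $1,613.77 = $9,314.23

$9,314.23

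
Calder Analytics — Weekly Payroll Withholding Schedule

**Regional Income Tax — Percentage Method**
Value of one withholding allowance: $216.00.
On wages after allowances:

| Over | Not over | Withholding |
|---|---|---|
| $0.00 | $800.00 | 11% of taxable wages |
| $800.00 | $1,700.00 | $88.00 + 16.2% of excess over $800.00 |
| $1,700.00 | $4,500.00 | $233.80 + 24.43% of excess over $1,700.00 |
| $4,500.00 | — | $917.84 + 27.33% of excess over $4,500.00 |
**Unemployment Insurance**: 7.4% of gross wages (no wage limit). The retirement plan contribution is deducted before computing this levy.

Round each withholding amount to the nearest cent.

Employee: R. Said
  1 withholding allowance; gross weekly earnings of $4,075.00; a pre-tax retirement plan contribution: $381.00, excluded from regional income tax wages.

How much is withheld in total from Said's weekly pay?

Regional Income Tax: taxable = $4,075.00 − $381.00 − 1×$216.00 = $3,478.00
  $233.80 + 24.43% × ($3,478.00 − $1,700.00) = $233.80 + 24.43% × $1,778.00 = $668.17
Unemployment Insurance: 7.4% × $3,694.00 = $273.36
Total: $668.17 + $273.36 = $941.53

$941.53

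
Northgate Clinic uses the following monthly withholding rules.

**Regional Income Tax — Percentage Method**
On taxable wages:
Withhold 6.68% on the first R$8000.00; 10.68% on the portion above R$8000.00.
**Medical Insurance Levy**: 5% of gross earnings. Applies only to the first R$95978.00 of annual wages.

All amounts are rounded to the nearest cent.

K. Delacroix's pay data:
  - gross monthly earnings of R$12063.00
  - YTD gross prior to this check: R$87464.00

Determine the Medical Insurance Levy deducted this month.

R$425.70

Medical Insurance Levy: cap R$95978.00 − YTD R$87464.00 = R$8514.00 subject; 5% × R$8514.00 = R$425.70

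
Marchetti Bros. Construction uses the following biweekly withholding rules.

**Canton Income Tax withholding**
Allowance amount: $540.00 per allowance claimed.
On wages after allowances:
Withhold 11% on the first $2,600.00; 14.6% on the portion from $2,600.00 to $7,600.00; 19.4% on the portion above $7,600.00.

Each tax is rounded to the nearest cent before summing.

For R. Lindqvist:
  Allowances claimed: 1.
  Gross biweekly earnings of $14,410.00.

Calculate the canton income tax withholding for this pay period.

Canton Income Tax: taxable = $14,410.00 − 1×$540.00 = $13,870.00
  $1,016.00 + 19.4% × ($13,870.00 − $7,600.00) = $1,016.00 + 19.4% × $6,270.00 = $2,232.38

$2,232.38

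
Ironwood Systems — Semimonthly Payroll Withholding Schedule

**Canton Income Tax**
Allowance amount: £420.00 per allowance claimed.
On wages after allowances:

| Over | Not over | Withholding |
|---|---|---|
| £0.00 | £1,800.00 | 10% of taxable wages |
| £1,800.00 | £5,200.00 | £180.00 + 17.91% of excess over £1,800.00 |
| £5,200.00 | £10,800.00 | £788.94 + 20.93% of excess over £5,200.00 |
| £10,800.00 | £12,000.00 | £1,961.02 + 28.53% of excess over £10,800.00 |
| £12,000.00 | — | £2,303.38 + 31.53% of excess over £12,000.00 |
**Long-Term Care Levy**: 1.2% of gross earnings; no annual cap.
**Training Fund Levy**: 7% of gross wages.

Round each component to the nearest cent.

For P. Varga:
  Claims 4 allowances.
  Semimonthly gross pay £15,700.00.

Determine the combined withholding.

Canton Income Tax: taxable = £15,700.00 − 4×£420.00 = £14,020.00
  £2,303.38 + 31.53% × (£14,020.00 − £12,000.00) = £2,303.38 + 31.53% × £2,020.00 = £2,940.29
Long-Term Care Levy: 1.2% × £15,700.00 = £188.40
Training Fund Levy: 7% × £15,700.00 = £1,099.00
Total: £2,940.29 + £188.40 + £1,099.00 = £4,227.69

£4,227.69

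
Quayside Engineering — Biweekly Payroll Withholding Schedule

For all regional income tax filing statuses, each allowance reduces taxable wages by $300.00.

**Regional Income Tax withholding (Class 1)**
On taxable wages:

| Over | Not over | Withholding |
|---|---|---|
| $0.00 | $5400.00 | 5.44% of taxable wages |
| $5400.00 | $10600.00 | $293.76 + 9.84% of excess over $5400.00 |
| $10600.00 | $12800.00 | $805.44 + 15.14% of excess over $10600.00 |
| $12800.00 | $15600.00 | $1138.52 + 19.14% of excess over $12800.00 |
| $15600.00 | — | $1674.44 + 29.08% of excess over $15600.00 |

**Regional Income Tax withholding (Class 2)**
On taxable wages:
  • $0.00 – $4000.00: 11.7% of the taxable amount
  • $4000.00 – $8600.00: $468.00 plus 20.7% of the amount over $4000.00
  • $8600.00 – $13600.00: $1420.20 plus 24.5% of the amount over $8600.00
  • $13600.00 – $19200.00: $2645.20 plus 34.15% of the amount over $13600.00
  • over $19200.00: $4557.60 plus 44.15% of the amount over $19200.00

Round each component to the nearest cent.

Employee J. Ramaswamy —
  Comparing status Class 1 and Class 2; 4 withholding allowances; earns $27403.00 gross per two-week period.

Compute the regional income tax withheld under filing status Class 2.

Regional Income Tax (Class 2): taxable = $27403.00 − 4×$300.00 = $26203.00
  $4557.60 + 44.15% × ($26203.00 − $19200.00) = $4557.60 + 44.15% × $7003.00 = $7649.42

$7649.42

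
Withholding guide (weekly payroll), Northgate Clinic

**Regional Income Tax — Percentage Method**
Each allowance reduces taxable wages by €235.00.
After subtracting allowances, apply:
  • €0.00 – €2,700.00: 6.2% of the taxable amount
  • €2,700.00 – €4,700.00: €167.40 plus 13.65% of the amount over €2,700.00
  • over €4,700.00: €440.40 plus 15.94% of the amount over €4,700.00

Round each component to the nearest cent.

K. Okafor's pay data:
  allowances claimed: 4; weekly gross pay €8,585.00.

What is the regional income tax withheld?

€909.83

Regional Income Tax: taxable = €8,585.00 − 4×€235.00 = €7,645.00
  €440.40 + 15.94% × (€7,645.00 − €4,700.00) = €440.40 + 15.94% × €2,945.00 = €909.83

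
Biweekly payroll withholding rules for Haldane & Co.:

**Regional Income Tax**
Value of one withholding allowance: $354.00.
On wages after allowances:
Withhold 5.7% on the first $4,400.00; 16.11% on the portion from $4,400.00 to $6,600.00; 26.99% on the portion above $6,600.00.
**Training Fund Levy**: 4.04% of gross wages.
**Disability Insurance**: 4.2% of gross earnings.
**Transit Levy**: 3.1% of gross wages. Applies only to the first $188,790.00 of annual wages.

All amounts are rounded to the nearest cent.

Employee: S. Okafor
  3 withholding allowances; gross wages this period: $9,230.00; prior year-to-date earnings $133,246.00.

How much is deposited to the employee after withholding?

$7,154.90

Regional Income Tax: taxable = $9,230.00 − 3×$354.00 = $8,168.00
  $605.22 + 26.99% × ($8,168.00 − $6,600.00) = $605.22 + 26.99% × $1,568.00 = $1,028.42
Training Fund Levy: 4.04% × $9,230.00 = $372.89
Disability Insurance: 4.2% × $9,230.00 = $387.66
Transit Levy: 3.1% × $9,230.00 = $286.13
Total withheld: $1,028.42 + $372.89 + $387.66 + $286.13 = $2,075.10
Net pay: $9,230.00 − $2,075.10 = $7,154.90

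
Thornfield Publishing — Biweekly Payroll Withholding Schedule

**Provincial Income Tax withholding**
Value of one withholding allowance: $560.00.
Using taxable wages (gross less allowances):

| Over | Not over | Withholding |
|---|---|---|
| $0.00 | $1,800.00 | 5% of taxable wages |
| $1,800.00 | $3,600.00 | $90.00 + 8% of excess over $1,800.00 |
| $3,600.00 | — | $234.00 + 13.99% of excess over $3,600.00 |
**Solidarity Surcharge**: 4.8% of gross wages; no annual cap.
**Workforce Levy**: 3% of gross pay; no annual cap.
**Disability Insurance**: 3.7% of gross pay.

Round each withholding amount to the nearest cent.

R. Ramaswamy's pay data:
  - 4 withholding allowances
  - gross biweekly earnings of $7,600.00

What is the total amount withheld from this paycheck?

$1,354.22

Provincial Income Tax: taxable = $7,600.00 − 4×$560.00 = $5,360.00
  $234.00 + 13.99% × ($5,360.00 − $3,600.00) = $234.00 + 13.99% × $1,760.00 = $480.22
Solidarity Surcharge: 4.8% × $7,600.00 = $364.80
Workforce Levy: 3% × $7,600.00 = $228.00
Disability Insurance: 3.7% × $7,600.00 = $281.20
Total: $480.22 + $364.80 + $228.00 + $281.20 = $1,354.22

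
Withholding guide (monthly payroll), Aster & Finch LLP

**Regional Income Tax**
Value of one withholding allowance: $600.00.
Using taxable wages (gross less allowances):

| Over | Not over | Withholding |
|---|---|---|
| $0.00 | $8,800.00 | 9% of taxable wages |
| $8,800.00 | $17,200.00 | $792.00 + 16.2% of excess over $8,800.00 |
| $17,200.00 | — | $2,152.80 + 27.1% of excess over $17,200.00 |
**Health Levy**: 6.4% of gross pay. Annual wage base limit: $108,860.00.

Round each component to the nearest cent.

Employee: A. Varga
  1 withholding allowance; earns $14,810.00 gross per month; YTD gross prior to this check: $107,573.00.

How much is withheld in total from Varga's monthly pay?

Regional Income Tax: taxable = $14,810.00 − 1×$600.00 = $14,210.00
  $792.00 + 16.2% × ($14,210.00 − $8,800.00) = $792.00 + 16.2% × $5,410.00 = $1,668.42
Health Levy: cap $108,860.00 − YTD $107,573.00 = $1,287.00 subject; 6.4% × $1,287.00 = $82.37
Total: $1,668.42 + $82.37 = $1,750.79

$1,750.79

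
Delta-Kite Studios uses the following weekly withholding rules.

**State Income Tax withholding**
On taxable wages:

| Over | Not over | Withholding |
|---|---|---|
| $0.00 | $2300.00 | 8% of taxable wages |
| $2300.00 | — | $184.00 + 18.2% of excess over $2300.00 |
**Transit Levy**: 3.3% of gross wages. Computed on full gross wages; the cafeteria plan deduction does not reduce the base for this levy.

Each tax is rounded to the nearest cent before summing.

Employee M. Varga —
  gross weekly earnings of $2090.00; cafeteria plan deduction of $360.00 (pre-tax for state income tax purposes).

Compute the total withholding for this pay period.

$207.37

State Income Tax: taxable = $2090.00 − $360.00 = $1730.00
  8% × $1730.00 = $138.40
Transit Levy: 3.3% × $2090.00 = $68.97
Total: $138.40 + $68.97 = $207.37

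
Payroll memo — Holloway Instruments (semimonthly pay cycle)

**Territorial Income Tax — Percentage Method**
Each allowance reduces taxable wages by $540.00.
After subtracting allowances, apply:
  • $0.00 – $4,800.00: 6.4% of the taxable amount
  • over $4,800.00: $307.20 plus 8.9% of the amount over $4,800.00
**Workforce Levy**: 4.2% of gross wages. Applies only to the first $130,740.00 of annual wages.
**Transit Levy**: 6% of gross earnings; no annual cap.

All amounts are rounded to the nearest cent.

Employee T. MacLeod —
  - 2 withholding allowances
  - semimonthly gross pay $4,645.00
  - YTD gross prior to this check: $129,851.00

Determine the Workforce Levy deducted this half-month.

Workforce Levy: cap $130,740.00 − YTD $129,851.00 = $889.00 subject; 4.2% × $889.00 = $37.34

$37.34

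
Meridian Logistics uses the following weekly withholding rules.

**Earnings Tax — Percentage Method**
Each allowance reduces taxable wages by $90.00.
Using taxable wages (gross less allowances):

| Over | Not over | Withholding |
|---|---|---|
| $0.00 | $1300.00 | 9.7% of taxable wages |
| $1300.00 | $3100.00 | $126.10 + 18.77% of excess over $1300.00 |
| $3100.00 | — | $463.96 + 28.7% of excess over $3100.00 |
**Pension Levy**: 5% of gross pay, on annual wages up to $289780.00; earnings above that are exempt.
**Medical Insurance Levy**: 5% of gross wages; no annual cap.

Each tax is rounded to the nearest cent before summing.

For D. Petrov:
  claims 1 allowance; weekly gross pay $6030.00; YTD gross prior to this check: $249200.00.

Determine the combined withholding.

$1882.04

Earnings Tax: taxable = $6030.00 − 1×$90.00 = $5940.00
  $463.96 + 28.7% × ($5940.00 − $3100.00) = $463.96 + 28.7% × $2840.00 = $1279.04
Pension Levy: 5% × $6030.00 = $301.50
Medical Insurance Levy: 5% × $6030.00 = $301.50
Total: $1279.04 + $301.50 + $301.50 = $1882.04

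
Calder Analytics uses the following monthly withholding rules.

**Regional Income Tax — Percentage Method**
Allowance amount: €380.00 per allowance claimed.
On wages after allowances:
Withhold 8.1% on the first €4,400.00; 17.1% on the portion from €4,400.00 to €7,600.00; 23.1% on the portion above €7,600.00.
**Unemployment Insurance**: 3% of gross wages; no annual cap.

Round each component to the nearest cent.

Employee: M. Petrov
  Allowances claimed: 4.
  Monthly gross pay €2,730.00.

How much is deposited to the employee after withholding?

€2,550.09

Regional Income Tax: taxable = €2,730.00 − 4×€380.00 = €1,210.00
  8.1% × €1,210.00 = €98.01
Unemployment Insurance: 3% × €2,730.00 = €81.90
Total withheld: €98.01 + €81.90 = €179.91
Net pay: €2,730.00 − €179.91 = €2,550.09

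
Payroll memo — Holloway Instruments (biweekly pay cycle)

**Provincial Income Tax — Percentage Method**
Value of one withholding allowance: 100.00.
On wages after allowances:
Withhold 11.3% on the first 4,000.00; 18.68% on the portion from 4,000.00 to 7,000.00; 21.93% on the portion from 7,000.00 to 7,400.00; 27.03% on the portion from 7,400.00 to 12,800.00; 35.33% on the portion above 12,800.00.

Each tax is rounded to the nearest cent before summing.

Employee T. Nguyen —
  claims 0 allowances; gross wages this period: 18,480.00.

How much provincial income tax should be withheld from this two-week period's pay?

4,566.48

Provincial Income Tax: taxable = 18,480.00
  2,559.74 + 35.33% × (18,480.00 − 12,800.00) = 2,559.74 + 35.33% × 5,680.00 = 4,566.48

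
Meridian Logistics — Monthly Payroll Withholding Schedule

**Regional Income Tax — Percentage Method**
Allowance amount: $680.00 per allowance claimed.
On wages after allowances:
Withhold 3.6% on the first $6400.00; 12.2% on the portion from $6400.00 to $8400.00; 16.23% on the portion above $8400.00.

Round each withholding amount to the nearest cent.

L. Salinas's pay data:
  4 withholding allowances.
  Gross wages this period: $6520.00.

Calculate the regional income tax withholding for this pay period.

Regional Income Tax: taxable = $6520.00 − 4×$680.00 = $3800.00
  3.6% × $3800.00 = $136.80

$136.80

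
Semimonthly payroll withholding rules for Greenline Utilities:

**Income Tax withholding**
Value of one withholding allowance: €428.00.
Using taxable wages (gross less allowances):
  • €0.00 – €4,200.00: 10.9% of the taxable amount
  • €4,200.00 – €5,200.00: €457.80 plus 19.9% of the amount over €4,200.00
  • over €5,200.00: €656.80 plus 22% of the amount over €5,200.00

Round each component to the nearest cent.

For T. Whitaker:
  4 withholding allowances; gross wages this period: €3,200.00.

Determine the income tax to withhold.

€162.19

Income Tax: taxable = €3,200.00 − 4×€428.00 = €1,488.00
  10.9% × €1,488.00 = €162.19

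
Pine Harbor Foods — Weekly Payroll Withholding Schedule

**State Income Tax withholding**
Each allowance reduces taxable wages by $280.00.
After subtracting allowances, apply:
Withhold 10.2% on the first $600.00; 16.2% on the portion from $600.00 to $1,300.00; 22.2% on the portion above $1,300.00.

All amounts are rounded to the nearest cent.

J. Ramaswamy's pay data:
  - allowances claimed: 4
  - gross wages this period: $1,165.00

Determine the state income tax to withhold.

$4.59

State Income Tax: taxable = $1,165.00 − 4×$280.00 = $45.00
  10.2% × $45.00 = $4.59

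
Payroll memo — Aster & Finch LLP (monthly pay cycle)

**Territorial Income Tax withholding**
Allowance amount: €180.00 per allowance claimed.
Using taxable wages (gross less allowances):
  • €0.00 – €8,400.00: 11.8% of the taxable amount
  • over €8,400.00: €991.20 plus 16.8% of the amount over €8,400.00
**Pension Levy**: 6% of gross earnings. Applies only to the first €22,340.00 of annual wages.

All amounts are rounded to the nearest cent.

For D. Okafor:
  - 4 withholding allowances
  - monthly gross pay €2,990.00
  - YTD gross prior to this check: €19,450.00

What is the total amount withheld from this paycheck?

Territorial Income Tax: taxable = €2,990.00 − 4×€180.00 = €2,270.00
  11.8% × €2,270.00 = €267.86
Pension Levy: cap €22,340.00 − YTD €19,450.00 = €2,890.00 subject; 6% × €2,890.00 = €173.40
Total: €267.86 + €173.40 = €441.26

€441.26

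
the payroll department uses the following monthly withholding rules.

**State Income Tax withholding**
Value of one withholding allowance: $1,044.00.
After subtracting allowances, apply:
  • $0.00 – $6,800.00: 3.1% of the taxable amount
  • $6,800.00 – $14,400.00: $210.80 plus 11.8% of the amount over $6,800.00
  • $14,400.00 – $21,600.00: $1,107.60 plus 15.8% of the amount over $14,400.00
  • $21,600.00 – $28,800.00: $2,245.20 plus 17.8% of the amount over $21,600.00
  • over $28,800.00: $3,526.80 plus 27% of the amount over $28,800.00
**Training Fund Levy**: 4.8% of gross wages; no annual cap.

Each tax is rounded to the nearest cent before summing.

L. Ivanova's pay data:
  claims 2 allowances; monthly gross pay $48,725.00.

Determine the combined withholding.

$10,681.59

State Income Tax: taxable = $48,725.00 − 2×$1,044.00 = $46,637.00
  $3,526.80 + 27% × ($46,637.00 − $28,800.00) = $3,526.80 + 27% × $17,837.00 = $8,342.79
Training Fund Levy: 4.8% × $48,725.00 = $2,338.80
Total: $8,342.79 + $2,338.80 = $10,681.59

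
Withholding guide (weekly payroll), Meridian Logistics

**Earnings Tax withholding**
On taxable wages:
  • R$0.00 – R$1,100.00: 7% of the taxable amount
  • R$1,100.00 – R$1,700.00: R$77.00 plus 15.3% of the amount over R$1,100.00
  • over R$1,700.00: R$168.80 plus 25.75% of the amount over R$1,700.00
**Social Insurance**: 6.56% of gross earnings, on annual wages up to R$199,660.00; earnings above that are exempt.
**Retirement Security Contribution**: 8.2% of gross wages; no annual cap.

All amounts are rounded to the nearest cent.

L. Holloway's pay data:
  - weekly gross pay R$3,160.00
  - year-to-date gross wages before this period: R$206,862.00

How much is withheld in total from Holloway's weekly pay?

Earnings Tax: taxable = R$3,160.00
  R$168.80 + 25.75% × (R$3,160.00 − R$1,700.00) = R$168.80 + 25.75% × R$1,460.00 = R$544.75
Social Insurance: YTD R$206,862.00 ≥ cap R$199,660.00 → R$0.00
Retirement Security Contribution: 8.2% × R$3,160.00 = R$259.12
Total: R$544.75 + R$0.00 + R$259.12 = R$803.87

R$803.87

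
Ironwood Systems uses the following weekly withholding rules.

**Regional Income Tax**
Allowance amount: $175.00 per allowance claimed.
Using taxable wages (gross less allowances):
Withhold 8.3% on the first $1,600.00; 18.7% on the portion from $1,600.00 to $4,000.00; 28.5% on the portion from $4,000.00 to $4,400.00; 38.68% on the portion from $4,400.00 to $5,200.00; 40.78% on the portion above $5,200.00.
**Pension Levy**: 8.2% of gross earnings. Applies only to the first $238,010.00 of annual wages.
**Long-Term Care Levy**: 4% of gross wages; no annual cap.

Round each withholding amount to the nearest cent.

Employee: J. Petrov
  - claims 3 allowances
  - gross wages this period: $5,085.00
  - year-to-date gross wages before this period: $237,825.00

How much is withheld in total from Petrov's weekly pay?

$976.06

Regional Income Tax: taxable = $5,085.00 − 3×$175.00 = $4,560.00
  $695.60 + 38.68% × ($4,560.00 − $4,400.00) = $695.60 + 38.68% × $160.00 = $757.49
Pension Levy: cap $238,010.00 − YTD $237,825.00 = $185.00 subject; 8.2% × $185.00 = $15.17
Long-Term Care Levy: 4% × $5,085.00 = $203.40
Total: $757.49 + $15.17 + $203.40 = $976.06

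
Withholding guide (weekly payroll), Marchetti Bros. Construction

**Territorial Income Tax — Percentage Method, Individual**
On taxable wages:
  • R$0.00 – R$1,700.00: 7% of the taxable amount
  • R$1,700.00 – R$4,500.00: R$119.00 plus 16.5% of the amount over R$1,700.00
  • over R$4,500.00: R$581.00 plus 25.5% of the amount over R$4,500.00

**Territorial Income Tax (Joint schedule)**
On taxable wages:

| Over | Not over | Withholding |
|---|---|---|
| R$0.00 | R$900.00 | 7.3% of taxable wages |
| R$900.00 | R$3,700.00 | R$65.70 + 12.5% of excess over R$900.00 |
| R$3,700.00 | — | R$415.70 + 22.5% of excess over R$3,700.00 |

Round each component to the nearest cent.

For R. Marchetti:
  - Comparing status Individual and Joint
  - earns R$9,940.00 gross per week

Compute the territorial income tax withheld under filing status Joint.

Territorial Income Tax (Joint): taxable = R$9,940.00
  R$415.70 + 22.5% × (R$9,940.00 − R$3,700.00) = R$415.70 + 22.5% × R$6,240.00 = R$1,819.70

R$1,819.70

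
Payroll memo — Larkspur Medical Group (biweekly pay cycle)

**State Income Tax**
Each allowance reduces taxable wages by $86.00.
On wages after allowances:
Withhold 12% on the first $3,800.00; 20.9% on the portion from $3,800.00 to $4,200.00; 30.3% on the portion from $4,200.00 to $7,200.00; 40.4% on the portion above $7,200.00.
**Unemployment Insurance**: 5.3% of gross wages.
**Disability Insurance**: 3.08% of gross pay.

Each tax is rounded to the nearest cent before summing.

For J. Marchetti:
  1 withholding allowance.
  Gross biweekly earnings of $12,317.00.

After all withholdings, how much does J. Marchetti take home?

$7,803.72

State Income Tax: taxable = $12,317.00 − 1×$86.00 = $12,231.00
  $1,448.60 + 40.4% × ($12,231.00 − $7,200.00) = $1,448.60 + 40.4% × $5,031.00 = $3,481.12
Unemployment Insurance: 5.3% × $12,317.00 = $652.80
Disability Insurance: 3.08% × $12,317.00 = $379.36
Total withheld: $3,481.12 + $652.80 + $379.36 = $4,513.28
Net pay: $12,317.00 − $4,513.28 = $7,803.72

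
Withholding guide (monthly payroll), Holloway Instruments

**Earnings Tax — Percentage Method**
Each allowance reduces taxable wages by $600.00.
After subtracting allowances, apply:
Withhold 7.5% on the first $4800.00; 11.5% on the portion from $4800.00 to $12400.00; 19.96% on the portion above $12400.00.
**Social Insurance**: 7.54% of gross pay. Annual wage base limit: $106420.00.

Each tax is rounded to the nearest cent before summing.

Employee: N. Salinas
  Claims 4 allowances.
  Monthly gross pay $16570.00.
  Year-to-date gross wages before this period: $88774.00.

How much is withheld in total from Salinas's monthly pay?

Earnings Tax: taxable = $16570.00 − 4×$600.00 = $14170.00
  $1234.00 + 19.96% × ($14170.00 − $12400.00) = $1234.00 + 19.96% × $1770.00 = $1587.29
Social Insurance: 7.54% × $16570.00 = $1249.38
Total: $1587.29 + $1249.38 = $2836.67

$2836.67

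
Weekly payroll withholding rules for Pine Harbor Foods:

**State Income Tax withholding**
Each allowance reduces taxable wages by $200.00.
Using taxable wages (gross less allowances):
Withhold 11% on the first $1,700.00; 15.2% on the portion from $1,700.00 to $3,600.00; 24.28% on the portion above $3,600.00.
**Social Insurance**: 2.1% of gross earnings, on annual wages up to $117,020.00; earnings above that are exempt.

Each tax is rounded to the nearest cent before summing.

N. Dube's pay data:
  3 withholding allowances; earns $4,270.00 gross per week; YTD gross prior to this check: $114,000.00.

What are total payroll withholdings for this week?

State Income Tax: taxable = $4,270.00 − 3×$200.00 = $3,670.00
  $475.80 + 24.28% × ($3,670.00 − $3,600.00) = $475.80 + 24.28% × $70.00 = $492.80
Social Insurance: cap $117,020.00 − YTD $114,000.00 = $3,020.00 subject; 2.1% × $3,020.00 = $63.42
Total: $492.80 + $63.42 = $556.22

$556.22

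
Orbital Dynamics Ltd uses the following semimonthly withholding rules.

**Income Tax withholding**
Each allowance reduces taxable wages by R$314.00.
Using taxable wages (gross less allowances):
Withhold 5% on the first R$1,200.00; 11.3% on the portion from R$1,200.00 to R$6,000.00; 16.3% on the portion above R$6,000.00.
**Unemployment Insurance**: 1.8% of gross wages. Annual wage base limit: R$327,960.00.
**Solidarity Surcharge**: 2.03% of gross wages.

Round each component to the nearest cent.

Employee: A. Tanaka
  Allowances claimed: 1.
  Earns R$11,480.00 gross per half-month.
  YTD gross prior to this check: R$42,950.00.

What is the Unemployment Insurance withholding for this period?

R$206.64

Unemployment Insurance: 1.8% × R$11,480.00 = R$206.64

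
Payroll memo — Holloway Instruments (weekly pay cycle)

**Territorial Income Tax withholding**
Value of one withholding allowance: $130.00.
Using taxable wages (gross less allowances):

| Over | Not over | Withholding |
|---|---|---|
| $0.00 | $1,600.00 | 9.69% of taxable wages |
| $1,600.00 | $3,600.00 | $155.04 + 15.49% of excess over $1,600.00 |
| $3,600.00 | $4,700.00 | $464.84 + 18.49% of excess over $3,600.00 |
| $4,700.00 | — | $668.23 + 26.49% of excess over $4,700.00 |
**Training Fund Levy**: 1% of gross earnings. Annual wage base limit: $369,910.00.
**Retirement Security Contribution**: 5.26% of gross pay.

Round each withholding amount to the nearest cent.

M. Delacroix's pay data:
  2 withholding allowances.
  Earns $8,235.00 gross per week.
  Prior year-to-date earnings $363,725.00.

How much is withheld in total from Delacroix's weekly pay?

$2,030.79

Territorial Income Tax: taxable = $8,235.00 − 2×$130.00 = $7,975.00
  $668.23 + 26.49% × ($7,975.00 − $4,700.00) = $668.23 + 26.49% × $3,275.00 = $1,535.78
Training Fund Levy: cap $369,910.00 − YTD $363,725.00 = $6,185.00 subject; 1% × $6,185.00 = $61.85
Retirement Security Contribution: 5.26% × $8,235.00 = $433.16
Total: $1,535.78 + $61.85 + $433.16 = $2,030.79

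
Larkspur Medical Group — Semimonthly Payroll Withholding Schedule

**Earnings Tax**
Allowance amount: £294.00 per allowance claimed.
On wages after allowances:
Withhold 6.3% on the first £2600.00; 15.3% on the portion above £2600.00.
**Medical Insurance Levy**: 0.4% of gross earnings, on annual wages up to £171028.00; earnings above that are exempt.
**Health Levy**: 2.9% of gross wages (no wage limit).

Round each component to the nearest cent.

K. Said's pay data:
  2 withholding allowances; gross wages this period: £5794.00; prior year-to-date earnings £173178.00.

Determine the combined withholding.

£730.55

Earnings Tax: taxable = £5794.00 − 2×£294.00 = £5206.00
  £163.80 + 15.3% × (£5206.00 − £2600.00) = £163.80 + 15.3% × £2606.00 = £562.52
Medical Insurance Levy: YTD £173178.00 ≥ cap £171028.00 → £0.00
Health Levy: 2.9% × £5794.00 = £168.03
Total: £562.52 + £0.00 + £168.03 = £730.55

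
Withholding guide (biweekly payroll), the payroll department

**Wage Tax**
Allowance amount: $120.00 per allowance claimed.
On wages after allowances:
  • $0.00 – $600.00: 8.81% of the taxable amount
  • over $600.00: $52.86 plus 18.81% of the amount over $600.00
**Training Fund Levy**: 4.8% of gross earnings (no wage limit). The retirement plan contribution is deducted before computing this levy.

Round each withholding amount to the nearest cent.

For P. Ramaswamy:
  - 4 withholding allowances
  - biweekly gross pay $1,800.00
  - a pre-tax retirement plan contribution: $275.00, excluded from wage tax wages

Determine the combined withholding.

$209.76

Wage Tax: taxable = $1,800.00 − $275.00 − 4×$120.00 = $1,045.00
  $52.86 + 18.81% × ($1,045.00 − $600.00) = $52.86 + 18.81% × $445.00 = $136.56
Training Fund Levy: 4.8% × $1,525.00 = $73.20
Total: $136.56 + $73.20 = $209.76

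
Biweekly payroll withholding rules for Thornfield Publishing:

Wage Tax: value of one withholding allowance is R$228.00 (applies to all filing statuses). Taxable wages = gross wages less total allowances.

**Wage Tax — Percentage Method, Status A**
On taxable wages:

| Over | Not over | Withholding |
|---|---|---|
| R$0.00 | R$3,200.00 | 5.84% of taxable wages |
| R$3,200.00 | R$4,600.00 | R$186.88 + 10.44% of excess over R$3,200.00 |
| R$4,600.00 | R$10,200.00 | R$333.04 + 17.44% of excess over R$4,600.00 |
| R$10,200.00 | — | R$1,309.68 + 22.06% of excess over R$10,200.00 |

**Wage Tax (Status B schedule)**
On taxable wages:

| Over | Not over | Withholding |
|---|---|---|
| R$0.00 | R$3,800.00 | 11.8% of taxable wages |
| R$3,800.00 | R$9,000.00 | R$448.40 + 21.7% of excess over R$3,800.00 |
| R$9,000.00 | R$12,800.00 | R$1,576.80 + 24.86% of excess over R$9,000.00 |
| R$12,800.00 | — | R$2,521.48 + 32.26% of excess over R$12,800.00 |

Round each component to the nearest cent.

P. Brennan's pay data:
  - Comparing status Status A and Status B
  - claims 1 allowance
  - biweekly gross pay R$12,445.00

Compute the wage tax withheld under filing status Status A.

Wage Tax (Status A): taxable = R$12,445.00 − 1×R$228.00 = R$12,217.00
  R$1,309.68 + 22.06% × (R$12,217.00 − R$10,200.00) = R$1,309.68 + 22.06% × R$2,017.00 = R$1,754.63

R$1,754.63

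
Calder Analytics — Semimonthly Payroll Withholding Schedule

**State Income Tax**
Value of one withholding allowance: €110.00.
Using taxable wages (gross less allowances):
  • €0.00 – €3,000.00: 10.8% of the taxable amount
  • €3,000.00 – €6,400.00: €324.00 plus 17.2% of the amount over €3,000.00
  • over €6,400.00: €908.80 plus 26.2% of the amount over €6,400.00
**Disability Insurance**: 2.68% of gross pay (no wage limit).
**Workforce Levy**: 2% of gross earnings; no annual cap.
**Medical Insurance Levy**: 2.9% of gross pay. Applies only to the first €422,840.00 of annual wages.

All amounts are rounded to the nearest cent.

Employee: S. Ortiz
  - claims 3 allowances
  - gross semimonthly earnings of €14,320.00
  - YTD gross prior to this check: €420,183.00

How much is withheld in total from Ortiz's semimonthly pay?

€3,644.61

State Income Tax: taxable = €14,320.00 − 3×€110.00 = €13,990.00
  €908.80 + 26.2% × (€13,990.00 − €6,400.00) = €908.80 + 26.2% × €7,590.00 = €2,897.38
Disability Insurance: 2.68% × €14,320.00 = €383.78
Workforce Levy: 2% × €14,320.00 = €286.40
Medical Insurance Levy: cap €422,840.00 − YTD €420,183.00 = €2,657.00 subject; 2.9% × €2,657.00 = €77.05
Total: €2,897.38 + €383.78 + €286.40 + €77.05 = €3,644.61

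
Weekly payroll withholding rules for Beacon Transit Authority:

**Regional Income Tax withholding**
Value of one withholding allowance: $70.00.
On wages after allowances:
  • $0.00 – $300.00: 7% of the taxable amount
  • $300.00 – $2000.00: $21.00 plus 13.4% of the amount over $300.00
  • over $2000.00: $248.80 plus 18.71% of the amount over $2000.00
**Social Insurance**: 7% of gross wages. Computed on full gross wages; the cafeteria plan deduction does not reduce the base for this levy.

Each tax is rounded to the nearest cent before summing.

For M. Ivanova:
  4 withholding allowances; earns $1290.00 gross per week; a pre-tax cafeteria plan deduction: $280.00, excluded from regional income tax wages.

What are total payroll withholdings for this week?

$168.92

Regional Income Tax: taxable = $1290.00 − $280.00 − 4×$70.00 = $730.00
  $21.00 + 13.4% × ($730.00 − $300.00) = $21.00 + 13.4% × $430.00 = $78.62
Social Insurance: 7% × $1290.00 = $90.30
Total: $78.62 + $90.30 = $168.92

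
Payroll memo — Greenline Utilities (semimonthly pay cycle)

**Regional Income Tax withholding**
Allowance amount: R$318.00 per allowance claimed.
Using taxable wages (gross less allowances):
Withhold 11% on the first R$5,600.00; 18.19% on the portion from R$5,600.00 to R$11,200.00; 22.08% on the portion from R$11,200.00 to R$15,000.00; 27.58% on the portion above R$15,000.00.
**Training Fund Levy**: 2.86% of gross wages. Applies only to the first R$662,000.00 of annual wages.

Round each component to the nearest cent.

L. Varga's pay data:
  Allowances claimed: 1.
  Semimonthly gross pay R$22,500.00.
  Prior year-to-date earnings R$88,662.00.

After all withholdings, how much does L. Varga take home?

Regional Income Tax: taxable = R$22,500.00 − 1×R$318.00 = R$22,182.00
  R$2,473.68 + 27.58% × (R$22,182.00 − R$15,000.00) = R$2,473.68 + 27.58% × R$7,182.00 = R$4,454.48
Training Fund Levy: 2.86% × R$22,500.00 = R$643.50
Total withheld: R$4,454.48 + R$643.50 = R$5,097.98
Net pay: R$22,500.00 − R$5,097.98 = R$17,402.02

R$17,402.02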